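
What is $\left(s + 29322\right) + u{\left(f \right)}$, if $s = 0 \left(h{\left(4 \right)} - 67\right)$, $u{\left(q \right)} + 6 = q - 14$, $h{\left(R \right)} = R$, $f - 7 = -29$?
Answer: $29280$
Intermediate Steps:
$f = -22$ ($f = 7 - 29 = -22$)
$u{\left(q \right)} = -20 + q$ ($u{\left(q \right)} = -6 + \left(q - 14\right) = -6 + \left(-14 + q\right) = -20 + q$)
$s = 0$ ($s = 0 \left(4 - 67\right) = 0 \left(-63\right) = 0$)
$\left(s + 29322\right) + u{\left(f \right)} = \left(0 + 29322\right) - 42 = 29322 - 42 = 29280$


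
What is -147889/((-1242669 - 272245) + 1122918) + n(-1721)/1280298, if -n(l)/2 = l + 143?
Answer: 31763188383/83645282468 ≈ 0.37974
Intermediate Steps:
n(l) = -286 - 2*l (n(l) = -2*(l + 143) = -2*(143 + l) = -286 - 2*l)
-147889/((-1242669 - 272245) + 1122918) + n(-1721)/1280298 = -147889/((-1242669 - 272245) + 1122918) + (-286 - 2*(-1721))/1280298 = -147889/(-1514914 + 1122918) + (-286 + 3442)*(1/1280298) = -147889/(-391996) + 3156*(1/1280298) = -147889*(-1/391996) + 526/213383 = 147889/391996 + 526/213383 = 31763188383/83645282468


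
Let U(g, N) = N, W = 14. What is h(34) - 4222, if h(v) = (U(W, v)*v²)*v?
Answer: 1332114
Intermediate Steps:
h(v) = v⁴ (h(v) = (v*v²)*v = v³*v = v⁴)
h(34) - 4222 = 34⁴ - 4222 = 1336336 - 4222 = 1332114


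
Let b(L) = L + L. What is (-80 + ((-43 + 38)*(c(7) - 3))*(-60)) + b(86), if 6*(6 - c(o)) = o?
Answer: 642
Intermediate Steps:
c(o) = 6 - o/6
b(L) = 2*L
(-80 + ((-43 + 38)*(c(7) - 3))*(-60)) + b(86) = (-80 + ((-43 + 38)*((6 - ⅙*7) - 3))*(-60)) + 2*86 = (-80 - 5*((6 - 7/6) - 3)*(-60)) + 172 = (-80 - 5*(29/6 - 3)*(-60)) + 172 = (-80 - 5*11/6*(-60)) + 172 = (-80 - 55/6*(-60)) + 172 = (-80 + 550) + 172 = 470 + 172 = 642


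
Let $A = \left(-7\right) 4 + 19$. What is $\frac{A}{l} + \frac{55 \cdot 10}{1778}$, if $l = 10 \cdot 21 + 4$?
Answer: $\frac{50849}{190246} \approx 0.26728$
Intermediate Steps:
$l = 214$ ($l = 210 + 4 = 214$)
$A = -9$ ($A = -28 + 19 = -9$)
$\frac{A}{l} + \frac{55 \cdot 10}{1778} = - \frac{9}{214} + \frac{55 \cdot 10}{1778} = \left(-9\right) \frac{1}{214} + 550 \cdot \frac{1}{1778} = - \frac{9}{214} + \frac{275}{889} = \frac{50849}{190246}$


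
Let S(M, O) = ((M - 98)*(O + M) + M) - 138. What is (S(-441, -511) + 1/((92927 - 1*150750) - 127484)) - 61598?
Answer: 83564376956/185307 ≈ 4.5095e+5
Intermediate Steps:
S(M, O) = -138 + M + (-98 + M)*(M + O) (S(M, O) = ((-98 + M)*(M + O) + M) - 138 = (M + (-98 + M)*(M + O)) - 138 = -138 + M + (-98 + M)*(M + O))
(S(-441, -511) + 1/((92927 - 1*150750) - 127484)) - 61598 = ((-138 + (-441)**2 - 98*(-511) - 97*(-441) - 441*(-511)) + 1/((92927 - 1*150750) - 127484)) - 61598 = ((-138 + 194481 + 50078 + 42777 + 225351) + 1/((92927 - 150750) - 127484)) - 61598 = (512549 + 1/(-57823 - 127484)) - 61598 = (512549 + 1/(-185307)) - 61598 = (512549 - 1/185307) - 61598 = 94978917542/185307 - 61598 = 83564376956/185307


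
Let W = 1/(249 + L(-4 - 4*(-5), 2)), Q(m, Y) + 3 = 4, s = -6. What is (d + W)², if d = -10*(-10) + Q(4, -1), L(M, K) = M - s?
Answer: 749226384/73441 ≈ 10202.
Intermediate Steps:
Q(m, Y) = 1 (Q(m, Y) = -3 + 4 = 1)
L(M, K) = 6 + M (L(M, K) = M - 1*(-6) = M + 6 = 6 + M)
d = 101 (d = -10*(-10) + 1 = 100 + 1 = 101)
W = 1/271 (W = 1/(249 + (6 + (-4 - 4*(-5)))) = 1/(249 + (6 + (-4 + 20))) = 1/(249 + (6 + 16)) = 1/(249 + 22) = 1/271 ≈ 0.0036900)
(d + W)² = (101 + 1/271)² = (27372/271)² = 749226384/73441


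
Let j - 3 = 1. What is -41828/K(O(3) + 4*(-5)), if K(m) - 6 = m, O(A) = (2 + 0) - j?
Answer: 10457/4 ≈ 2614.3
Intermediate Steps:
j = 4 (j = 3 + 1 = 4)
O(A) = -2 (O(A) = (2 + 0) - 1*4 = 2 - 4 = -2)
K(m) = 6 + m
-41828/K(O(3) + 4*(-5)) = -41828/(6 + (-2 + 4*(-5))) = -41828/(6 + (-2 - 20)) = -41828/(6 - 22) = -41828/(-16) = -41828*(-1/16) = 10457/4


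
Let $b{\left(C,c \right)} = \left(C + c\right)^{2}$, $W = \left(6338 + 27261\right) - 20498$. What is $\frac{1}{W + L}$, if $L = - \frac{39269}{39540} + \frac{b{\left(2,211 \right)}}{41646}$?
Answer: $\frac{274447140}{3595558396721} \approx 7.6329 \cdot 10^{-5}$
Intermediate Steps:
$W = 13101$ ($W = 33599 - 20498 = 13101$)
$L = \frac{26415581}{274447140}$ ($L = - \frac{39269}{39540} + \frac{\left(2 + 211\right)^{2}}{41646} = \left(-39269\right) \frac{1}{39540} + 213^{2} \cdot \frac{1}{41646} = - \frac{39269}{39540} + 45369 \cdot \frac{1}{41646} = - \frac{39269}{39540} + \frac{15123}{13882} = \frac{26415581}{274447140} \approx 0.09625$)
$\frac{1}{W + L} = \frac{1}{13101 + \frac{26415581}{274447140}} = \frac{1}{\frac{3595558396721}{274447140}} = \frac{274447140}{3595558396721}$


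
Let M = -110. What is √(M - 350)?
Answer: 2*I*√115 ≈ 21.448*I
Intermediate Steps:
√(M - 350) = √(-110 - 350) = √(-460) = 2*I*√115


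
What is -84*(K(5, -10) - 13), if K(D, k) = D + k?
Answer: 1512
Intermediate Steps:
-84*(K(5, -10) - 13) = -84*((5 - 10) - 13) = -84*(-5 - 13) = -84*(-18) = 1512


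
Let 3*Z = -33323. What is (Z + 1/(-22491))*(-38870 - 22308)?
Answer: 15283642862696/22491 ≈ 6.7954e+8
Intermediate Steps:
Z = -33323/3 (Z = (1/3)*(-33323) = -33323/3 ≈ -11108.)
(Z + 1/(-22491))*(-38870 - 22308) = (-33323/3 + 1/(-22491))*(-38870 - 22308) = (-33323/3 - 1/22491)*(-61178) = -249822532/22491*(-61178) = 15283642862696/22491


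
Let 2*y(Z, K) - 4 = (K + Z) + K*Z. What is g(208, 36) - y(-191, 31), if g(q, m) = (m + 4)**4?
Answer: 5126077/2 ≈ 2.5630e+6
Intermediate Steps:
g(q, m) = (4 + m)**4
y(Z, K) = 2 + K/2 + Z/2 + K*Z/2 (y(Z, K) = 2 + ((K + Z) + K*Z)/2 = 2 + (K + Z + K*Z)/2 = 2 + (K/2 + Z/2 + K*Z/2) = 2 + K/2 + Z/2 + K*Z/2)
g(208, 36) - y(-191, 31) = (4 + 36)**4 - (2 + (1/2)*31 + (1/2)*(-191) + (1/2)*31*(-191)) = 40**4 - (2 + 31/2 - 191/2 - 5921/2) = 2560000 - 1*(-6077/2) = 2560000 + 6077/2 = 5126077/2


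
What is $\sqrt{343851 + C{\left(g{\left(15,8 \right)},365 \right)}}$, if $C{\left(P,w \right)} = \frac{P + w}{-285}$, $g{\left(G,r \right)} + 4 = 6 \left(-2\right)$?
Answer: $\frac{\sqrt{27929198010}}{285} \approx 586.39$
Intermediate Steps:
$g{\left(G,r \right)} = -16$ ($g{\left(G,r \right)} = -4 + 6 \left(-2\right) = -4 - 12 = -16$)
$C{\left(P,w \right)} = - \frac{P}{285} - \frac{w}{285}$ ($C{\left(P,w \right)} = \left(P + w\right) \left(- \frac{1}{285}\right) = - \frac{P}{285} - \frac{w}{285}$)
$\sqrt{343851 + C{\left(g{\left(15,8 \right)},365 \right)}} = \sqrt{343851 - \frac{349}{285}} = \sqrt{\frac{97997186}{285}} = \frac{\sqrt{27929198010}}{285}$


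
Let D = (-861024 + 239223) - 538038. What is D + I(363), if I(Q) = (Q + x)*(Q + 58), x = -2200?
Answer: -1933216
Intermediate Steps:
I(Q) = (-2200 + Q)*(58 + Q) (I(Q) = (Q - 2200)*(Q + 58) = (-2200 + Q)*(58 + Q))
D = -1159839 (D = -621801 - 538038 = -1159839)
D + I(363) = -1159839 + (-127600 + 363² - 2142*363) = -1159839 + (-127600 + 131769 - 777546) = -1159839 - 773377 = -1933216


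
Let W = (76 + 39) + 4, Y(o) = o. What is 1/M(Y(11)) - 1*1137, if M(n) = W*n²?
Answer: -16371662/14399 ≈ -1137.0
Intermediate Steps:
W = 119 (W = 115 + 4 = 119)
M(n) = 119*n²
1/M(Y(11)) - 1*1137 = 1/(119*11²) - 1*1137 = 1/(119*121) - 1137 = 1/14399 - 1137 = -16371662/14399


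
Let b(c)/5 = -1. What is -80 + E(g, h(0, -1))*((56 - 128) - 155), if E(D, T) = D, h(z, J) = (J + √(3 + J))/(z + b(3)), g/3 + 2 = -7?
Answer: 6049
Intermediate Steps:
g = -27 (g = -6 + 3*(-7) = -6 - 21 = -27)
b(c) = -5 (b(c) = 5*(-1) = -5)
h(z, J) = (J + √(3 + J))/(-5 + z) (h(z, J) = (J + √(3 + J))/(z - 5) = (J + √(3 + J))/(-5 + z))
-80 + E(g, h(0, -1))*((56 - 128) - 155) = -80 - 27*((56 - 128) - 155) = -80 - 27*(-72 - 155) = -80 - 27*(-227) = -80 + 6129 = 6049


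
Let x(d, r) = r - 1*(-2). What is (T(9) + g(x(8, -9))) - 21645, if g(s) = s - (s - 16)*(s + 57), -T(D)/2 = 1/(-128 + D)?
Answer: -2439736/119 ≈ -20502.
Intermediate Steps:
x(d, r) = 2 + r (x(d, r) = r + 2 = 2 + r)
T(D) = -2/(-128 + D)
g(s) = s - (-16 + s)*(57 + s)
(T(9) + g(x(8, -9))) - 21645 = (-2/(-128 + 9) + (912 - (2 - 9)² - 40*(2 - 9))) - 21645 = (-2/(-119) + (912 - 1*(-7)² - 40*(-7))) - 21645 = (-2*(-1/119) + (912 - 1*49 + 280)) - 21645 = (2/119 + (912 - 49 + 280)) - 21645 = (2/119 + 1143) - 21645 = 136019/119 - 21645 = -2439736/119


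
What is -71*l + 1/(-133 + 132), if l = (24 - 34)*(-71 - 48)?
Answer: -84491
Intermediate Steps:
l = 1190 (l = -10*(-119) = 1190)
-71*l + 1/(-133 + 132) = -71*1190 + 1/(-133 + 132) = -84490 + 1/(-1) = -84490 - 1 = -84491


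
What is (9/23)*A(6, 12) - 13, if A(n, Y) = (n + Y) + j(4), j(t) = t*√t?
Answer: -65/23 ≈ -2.8261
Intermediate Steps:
j(t) = t^(3/2)
A(n, Y) = 8 + Y + n (A(n, Y) = (n + Y) + 4^(3/2) = (Y + n) + 8 = 8 + Y + n)
(9/23)*A(6, 12) - 13 = (9/23)*(8 + 12 + 6) - 13 = (9*(1/23))*26 - 13 = (9/23)*26 - 13 = 234/23 - 13 = -65/23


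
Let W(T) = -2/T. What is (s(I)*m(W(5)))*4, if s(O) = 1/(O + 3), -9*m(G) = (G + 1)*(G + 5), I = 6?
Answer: -92/675 ≈ -0.13630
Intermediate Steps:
m(G) = -(1 + G)*(5 + G)/9 (m(G) = -(G + 1)*(G + 5)/9 = -(1 + G)*(5 + G)/9)
s(O) = 1/(3 + O)
(s(I)*m(W(5)))*4 = ((-5/9 - (-4)/(3*5) - (-2/5)²/9)/(3 + 6))*4 = ((-5/9 - (-4)/(3*5) - (-2*⅕)²/9)/9)*4 = ((-5/9 - ⅔*(-⅖) - (-⅖)²/9)/9)*4 = ((-5/9 + 4/15 - ⅑*4/25)/9)*4 = ((-5/9 + 4/15 - 4/225)/9)*4 = ((⅑)*(-23/75))*4 = -23/675*4 = -92/675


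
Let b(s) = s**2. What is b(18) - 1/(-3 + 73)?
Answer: 22679/70 ≈ 323.99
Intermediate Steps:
b(18) - 1/(-3 + 73) = 18**2 - 1/(-3 + 73) = 324 - 1/70 = 22679/70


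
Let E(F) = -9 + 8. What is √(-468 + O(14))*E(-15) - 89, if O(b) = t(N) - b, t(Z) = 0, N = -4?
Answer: -89 - I*√482 ≈ -89.0 - 21.954*I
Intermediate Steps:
E(F) = -1
O(b) = -b (O(b) = 0 - b = -b)
√(-468 + O(14))*E(-15) - 89 = √(-468 - 1*14)*(-1) - 89 = √(-468 - 14)*(-1) - 89 = √(-482)*(-1) - 89 = (I*√482)*(-1) - 89 = -I*√482 - 89 = -89 - I*√482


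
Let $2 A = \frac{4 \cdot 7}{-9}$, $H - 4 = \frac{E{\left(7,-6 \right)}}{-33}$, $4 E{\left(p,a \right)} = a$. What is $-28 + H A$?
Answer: $- \frac{3395}{99} \approx -34.293$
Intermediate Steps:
$E{\left(p,a \right)} = \frac{a}{4}$
$H = \frac{89}{22}$ ($H = 4 + \frac{\frac{1}{4} \left(-6\right)}{-33} = 4 - - \frac{1}{22} = 4 + \frac{1}{22} = \frac{89}{22} \approx 4.0455$)
$A = - \frac{14}{9}$ ($A = \frac{4 \cdot 7 \frac{1}{-9}}{2} = \frac{28 \left(- \frac{1}{9}\right)}{2} = \frac{1}{2} \left(- \frac{28}{9}\right) = - \frac{14}{9} \approx -1.5556$)
$-28 + H A = -28 + \frac{89}{22} \left(- \frac{14}{9}\right) = -28 - \frac{623}{99} = - \frac{3395}{99}$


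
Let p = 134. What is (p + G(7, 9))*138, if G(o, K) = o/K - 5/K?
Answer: 55568/3 ≈ 18523.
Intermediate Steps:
G(o, K) = -5/K + o/K
(p + G(7, 9))*138 = (134 + (-5 + 7)/9)*138 = (134 + (⅑)*2)*138 = (134 + 2/9)*138 = (1208/9)*138 = 55568/3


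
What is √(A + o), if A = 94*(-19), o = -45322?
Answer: 2*I*√11777 ≈ 217.04*I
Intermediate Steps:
A = -1786
√(A + o) = √(-1786 - 45322) = √(-47108) = 2*I*√11777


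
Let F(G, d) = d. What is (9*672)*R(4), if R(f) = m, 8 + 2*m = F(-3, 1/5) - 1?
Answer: -133056/5 ≈ -26611.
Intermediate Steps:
m = -22/5 (m = -4 + (1/5 - 1)/2 = -4 + (1/2)*(-4/5) = -4 - 2/5 = -22/5 ≈ -4.4000)
R(f) = -22/5
(9*672)*R(4) = (9*672)*(-22/5) = 6048*(-22/5) = -133056/5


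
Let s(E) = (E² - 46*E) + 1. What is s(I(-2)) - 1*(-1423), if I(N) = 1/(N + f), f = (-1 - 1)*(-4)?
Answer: 50989/36 ≈ 1416.4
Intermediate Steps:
f = 8 (f = -2*(-4) = 8)
I(N) = 1/(8 + N) (I(N) = 1/(N + 8) = 1/(8 + N))
s(E) = 1 + E² - 46*E
s(I(-2)) - 1*(-1423) = (1 + (1/(8 - 2))² - 46/(8 - 2)) - 1*(-1423) = (1 + (1/6)² - 46/6) + 1423 = (1 + (⅙)² - 46*⅙) + 1423 = (1 + 1/36 - 23/3) + 1423 = -239/36 + 1423 = 50989/36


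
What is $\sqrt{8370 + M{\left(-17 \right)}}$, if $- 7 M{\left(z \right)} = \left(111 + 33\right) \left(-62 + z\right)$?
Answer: $\frac{39 \sqrt{322}}{7} \approx 99.976$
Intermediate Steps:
$M{\left(z \right)} = \frac{8928}{7} - \frac{144 z}{7}$ ($M{\left(z \right)} = - \frac{\left(111 + 33\right) \left(-62 + z\right)}{7} = - \frac{144 \left(-62 + z\right)}{7} = - \frac{-8928 + 144 z}{7} = \frac{8928}{7} - \frac{144 z}{7}$)
$\sqrt{8370 + M{\left(-17 \right)}} = \sqrt{8370 + \left(\frac{8928}{7} - - \frac{2448}{7}\right)} = \sqrt{8370 + \left(\frac{8928}{7} + \frac{2448}{7}\right)} = \sqrt{8370 + \frac{11376}{7}} = \sqrt{\frac{69966}{7}} = \frac{39 \sqrt{322}}{7}$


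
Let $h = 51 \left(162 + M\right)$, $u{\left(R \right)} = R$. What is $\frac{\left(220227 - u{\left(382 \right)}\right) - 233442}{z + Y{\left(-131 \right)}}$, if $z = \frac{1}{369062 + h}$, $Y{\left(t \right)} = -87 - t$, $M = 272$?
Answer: $- \frac{5319092012}{17212625} \approx -309.02$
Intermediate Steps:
$h = 22134$ ($h = 51 \left(162 + 272\right) = 51 \cdot 434 = 22134$)
$z = \frac{1}{391196}$ ($z = \frac{1}{369062 + 22134} = \frac{1}{391196} \approx 2.5563 \cdot 10^{-6}$)
$\frac{\left(220227 - u{\left(382 \right)}\right) - 233442}{z + Y{\left(-131 \right)}} = \frac{\left(220227 - 382\right) - 233442}{\frac{1}{391196} - -44} = \frac{\left(220227 - 382\right) - 233442}{\frac{1}{391196} + \left(-87 + 131\right)} = \frac{219845 - 233442}{\frac{1}{391196} + 44} = - \frac{13597}{\frac{17212625}{391196}} = \left(-13597\right) \frac{391196}{17212625} = - \frac{5319092012}{17212625}$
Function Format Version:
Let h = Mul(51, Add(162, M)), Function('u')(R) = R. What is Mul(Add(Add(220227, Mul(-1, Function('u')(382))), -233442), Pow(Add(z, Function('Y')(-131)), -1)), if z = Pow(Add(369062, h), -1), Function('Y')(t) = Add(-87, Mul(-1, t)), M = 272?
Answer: Rational(-5319092012, 17212625) ≈ -309.02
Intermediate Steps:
h = 22134 (h = Mul(51, Add(162, 272)) = Mul(51, 434) = 22134)
z = Rational(1, 391196) (z = Pow(Add(369062, 22134), -1) = Pow(391196, -1) = Rational(1, 391196) ≈ 2.5563e-6)
Mul(Add(Add(220227, Mul(-1, Function('u')(382))), -233442), Pow(Add(z, Function('Y')(-131)), -1)) = Mul(Add(Add(220227, Mul(-1, 382)), -233442), Pow(Add(Rational(1, 391196), Add(-87, Mul(-1, -131))), -1)) = Mul(Add(Add(220227, -382), -233442), Pow(Add(Rational(1, 391196), Add(-87, 131)), -1)) = Mul(Add(219845, -233442), Pow(Add(Rational(1, 391196), 44), -1)) = Mul(-13597, Pow(Rational(17212625, 391196), -1)) = Mul(-13597, Rational(391196, 17212625)) = Rational(-5319092012, 17212625)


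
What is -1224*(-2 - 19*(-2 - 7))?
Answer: -206856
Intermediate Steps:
-1224*(-2 - 19*(-2 - 7)) = -1224*(-2 - 19*(-9)) = -1224*(-2 + 171) = -1224*169 = -206856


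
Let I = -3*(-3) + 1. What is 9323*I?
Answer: 93230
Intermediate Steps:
I = 10 (I = 9 + 1 = 10)
9323*I = 9323*10 = 93230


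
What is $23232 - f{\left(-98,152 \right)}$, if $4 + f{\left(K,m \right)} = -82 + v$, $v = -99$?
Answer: $23417$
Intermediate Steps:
$f{\left(K,m \right)} = -185$ ($f{\left(K,m \right)} = -4 - 181 = -185$)
$23232 - f{\left(-98,152 \right)} = 23232 - -185 = 23232 + 185 = 23417$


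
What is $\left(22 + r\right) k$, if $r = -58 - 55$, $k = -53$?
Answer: $4823$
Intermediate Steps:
$r = -113$
$\left(22 + r\right) k = \left(22 - 113\right) \left(-53\right) = \left(-91\right) \left(-53\right) = 4823$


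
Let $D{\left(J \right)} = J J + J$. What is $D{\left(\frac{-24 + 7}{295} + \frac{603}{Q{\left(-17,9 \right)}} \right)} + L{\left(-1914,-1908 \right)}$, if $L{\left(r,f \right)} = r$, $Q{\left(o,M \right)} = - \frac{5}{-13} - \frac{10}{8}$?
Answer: $\frac{42033048444}{87025} \approx 4.83 \cdot 10^{5}$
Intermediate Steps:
$Q{\left(o,M \right)} = - \frac{45}{52}$ ($Q{\left(o,M \right)} = \left(-5\right) \left(- \frac{1}{13}\right) - \frac{5}{4} = \frac{5}{13} - \frac{5}{4} = - \frac{45}{52}$)
$D{\left(J \right)} = J + J^{2}$ ($D{\left(J \right)} = J^{2} + J = J + J^{2}$)
$D{\left(\frac{-24 + 7}{295} + \frac{603}{Q{\left(-17,9 \right)}} \right)} + L{\left(-1914,-1908 \right)} = \left(\frac{-24 + 7}{295} + \frac{603}{- \frac{45}{52}}\right) \left(1 + \left(\frac{-24 + 7}{295} + \frac{603}{- \frac{45}{52}}\right)\right) - 1914 = \left(\left(-17\right) \frac{1}{295} + 603 \left(- \frac{52}{45}\right)\right) \left(1 + \left(\left(-17\right) \frac{1}{295} + 603 \left(- \frac{52}{45}\right)\right)\right) - 1914 = \left(- \frac{17}{295} - \frac{3484}{5}\right) \left(1 - \frac{205573}{295}\right) - 1914 = - \frac{205573 \left(1 - \frac{205573}{295}\right)}{295} - 1914 = \left(- \frac{205573}{295}\right) \left(- \frac{205278}{295}\right) - 1914 = \frac{42199614294}{87025} - 1914 = \frac{42033048444}{87025}$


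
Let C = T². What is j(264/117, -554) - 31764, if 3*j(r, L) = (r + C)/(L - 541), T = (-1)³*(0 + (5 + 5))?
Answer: -4069448848/128115 ≈ -31764.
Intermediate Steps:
T = -10 (T = -(0 + 10) = -1*10 = -10)
C = 100 (C = (-10)² = 100)
j(r, L) = (100 + r)/(3*(-541 + L)) (j(r, L) = ((r + 100)/(L - 541))/3 = ((100 + r)/(-541 + L))/3 = (100 + r)/(3*(-541 + L)))
j(264/117, -554) - 31764 = (100 + 264/117)/(3*(-541 - 554)) - 31764 = (⅓)*(100 + 264*(1/117))/(-1095) - 31764 = (⅓)*(-1/1095)*(100 + 88/39) - 31764 = (⅓)*(-1/1095)*(3988/39) - 31764 = -3988/128115 - 31764 = -4069448848/128115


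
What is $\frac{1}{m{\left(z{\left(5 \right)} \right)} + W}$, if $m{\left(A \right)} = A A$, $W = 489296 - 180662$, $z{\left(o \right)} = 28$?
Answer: $\frac{1}{309418} \approx 3.2319 \cdot 10^{-6}$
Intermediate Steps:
$W = 308634$
$m{\left(A \right)} = A^{2}$
$\frac{1}{m{\left(z{\left(5 \right)} \right)} + W} = \frac{1}{28^{2} + 308634} = \frac{1}{784 + 308634} = \frac{1}{309418}$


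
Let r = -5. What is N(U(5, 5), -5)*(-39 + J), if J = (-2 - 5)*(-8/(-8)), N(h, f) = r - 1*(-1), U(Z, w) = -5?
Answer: 184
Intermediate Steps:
N(h, f) = -4 (N(h, f) = -5 - 1*(-1) = -5 + 1 = -4)
J = -7 (J = -(-56)*(-1)/8 = -7*1 = -7)
N(U(5, 5), -5)*(-39 + J) = -4*(-39 - 7) = -4*(-46) = 184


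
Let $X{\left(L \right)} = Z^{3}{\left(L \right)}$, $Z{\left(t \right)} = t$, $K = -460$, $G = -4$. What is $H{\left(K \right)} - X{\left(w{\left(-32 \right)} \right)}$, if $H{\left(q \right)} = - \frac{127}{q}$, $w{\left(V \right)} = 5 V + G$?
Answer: $\frac{2029034367}{460} \approx 4.4109 \cdot 10^{6}$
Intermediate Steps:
$w{\left(V \right)} = -4 + 5 V$ ($w{\left(V \right)} = 5 V - 4 = -4 + 5 V$)
$X{\left(L \right)} = L^{3}$
$H{\left(K \right)} - X{\left(w{\left(-32 \right)} \right)} = - \frac{127}{-460} - \left(-4 + 5 \left(-32\right)\right)^{3} = \left(-127\right) \left(- \frac{1}{460}\right) - \left(-4 - 160\right)^{3} = \frac{127}{460} - \left(-164\right)^{3} = \frac{127}{460} - -4410944 = \frac{127}{460} + 4410944 = \frac{2029034367}{460}$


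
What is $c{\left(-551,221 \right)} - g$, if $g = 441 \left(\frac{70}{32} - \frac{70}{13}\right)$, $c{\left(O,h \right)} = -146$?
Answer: $\frac{262897}{208} \approx 1263.9$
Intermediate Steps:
$g = - \frac{293265}{208}$ ($g = 441 \left(70 \cdot \frac{1}{32} - \frac{70}{13}\right) = 441 \left(\frac{35}{16} - \frac{70}{13}\right) = 441 \left(- \frac{665}{208}\right) = - \frac{293265}{208} \approx -1409.9$)
$c{\left(-551,221 \right)} - g = -146 - - \frac{293265}{208} = -146 + \frac{293265}{208} = \frac{262897}{208}$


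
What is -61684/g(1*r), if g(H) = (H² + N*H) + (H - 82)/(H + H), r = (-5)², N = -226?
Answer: 440600/35901 ≈ 12.273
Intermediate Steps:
r = 25
g(H) = H² - 226*H + (-82 + H)/(2*H) (g(H) = (H² - 226*H) + (H - 82)/(H + H) = (H² - 226*H) + (-82 + H)/((2*H)) = (H² - 226*H) + (-82 + H)*(1/(2*H)) = (H² - 226*H) + (-82 + H)/(2*H) = H² - 226*H + (-82 + H)/(2*H))
-61684/g(1*r) = -61684/(½ + (1*25)² - 226*25 - 41/(1*25)) = -61684/(½ + 25² - 226*25 - 41/25) = -61684/(½ + 625 - 5650 - 41*1/25) = -61684/(½ + 625 - 5650 - 41/25) = -61684/(-251307/50) = -61684*(-50/251307) = 440600/35901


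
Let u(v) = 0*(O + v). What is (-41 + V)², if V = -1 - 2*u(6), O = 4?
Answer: 1764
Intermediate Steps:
u(v) = 0 (u(v) = 0*(4 + v) = 0)
V = -1 (V = -1 - 2*0 = -1 + 0 = -1)
(-41 + V)² = (-41 - 1)² = (-42)² = 1764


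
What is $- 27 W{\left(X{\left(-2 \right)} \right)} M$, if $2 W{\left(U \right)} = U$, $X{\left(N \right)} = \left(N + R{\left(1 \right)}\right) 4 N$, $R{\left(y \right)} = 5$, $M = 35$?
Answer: $11340$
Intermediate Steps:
$X{\left(N \right)} = 4 N \left(5 + N\right)$ ($X{\left(N \right)} = \left(N + 5\right) 4 N = \left(5 + N\right) 4 N = 4 N \left(5 + N\right)$)
$W{\left(U \right)} = \frac{U}{2}$
$- 27 W{\left(X{\left(-2 \right)} \right)} M = - 27 \frac{4 \left(-2\right) \left(5 - 2\right)}{2} \cdot 35 = - 27 \frac{4 \left(-2\right) 3}{2} \cdot 35 = - 27 \cdot \frac{1}{2} \left(-24\right) 35 = \left(-27\right) \left(-12\right) 35 = 324 \cdot 35 = 11340$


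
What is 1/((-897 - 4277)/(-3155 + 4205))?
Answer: -525/2587 ≈ -0.20294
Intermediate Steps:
1/((-897 - 4277)/(-3155 + 4205)) = 1/(-5174/1050) = 1/(-5174*1/1050) = 1/(-2587/525) = -525/2587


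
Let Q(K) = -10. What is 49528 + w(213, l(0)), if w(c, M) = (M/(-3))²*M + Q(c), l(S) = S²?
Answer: 49518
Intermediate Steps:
w(c, M) = -10 + M³/9 (w(c, M) = (M/(-3))²*M - 10 = (M*(-⅓))²*M - 10 = (-M/3)²*M - 10 = (M²/9)*M - 10 = M³/9 - 10 = -10 + M³/9)
49528 + w(213, l(0)) = 49528 + (-10 + (0²)³/9) = 49528 + (-10 + (⅑)*0³) = 49528 + (-10 + (⅑)*0) = 49528 + (-10 + 0) = 49528 - 10 = 49518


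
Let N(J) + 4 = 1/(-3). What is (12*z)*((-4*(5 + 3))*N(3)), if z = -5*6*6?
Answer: -299520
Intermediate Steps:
z = -180 (z = -30*6 = -180)
N(J) = -13/3 (N(J) = -4 + 1/(-3) = -4 - ⅓ = -13/3)
(12*z)*((-4*(5 + 3))*N(3)) = (12*(-180))*(-4*(5 + 3)*(-13/3)) = -2160*(-4*8)*(-13)/3 = -(-69120)*(-13)/3 = -2160*416/3 = -299520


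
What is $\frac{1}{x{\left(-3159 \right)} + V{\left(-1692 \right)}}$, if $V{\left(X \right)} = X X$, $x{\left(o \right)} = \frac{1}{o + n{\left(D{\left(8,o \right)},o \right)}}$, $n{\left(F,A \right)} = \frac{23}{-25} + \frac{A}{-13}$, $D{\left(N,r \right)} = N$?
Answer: $\frac{72923}{208768631447} \approx 3.493 \cdot 10^{-7}$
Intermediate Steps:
$n{\left(F,A \right)} = - \frac{23}{25} - \frac{A}{13}$ ($n{\left(F,A \right)} = 23 \left(- \frac{1}{25}\right) + A \left(- \frac{1}{13}\right) = - \frac{23}{25} - \frac{A}{13}$)
$x{\left(o \right)} = \frac{1}{- \frac{23}{25} + \frac{12 o}{13}}$ ($x{\left(o \right)} = \frac{1}{o - \left(\frac{23}{25} + \frac{o}{13}\right)} = \frac{1}{- \frac{23}{25} + \frac{12 o}{13}}$)
$V{\left(X \right)} = X^{2}$
$\frac{1}{x{\left(-3159 \right)} + V{\left(-1692 \right)}} = \frac{1}{\frac{325}{-299 + 300 \left(-3159\right)} + \left(-1692\right)^{2}} = \frac{1}{\frac{325}{-299 - 947700} + 2862864} = \frac{1}{\frac{325}{-947999} + 2862864} = \frac{1}{325 \left(- \frac{1}{947999}\right) + 2862864} = \frac{1}{- \frac{25}{72923} + 2862864} = \frac{1}{\frac{208768631447}{72923}} = \frac{72923}{208768631447}$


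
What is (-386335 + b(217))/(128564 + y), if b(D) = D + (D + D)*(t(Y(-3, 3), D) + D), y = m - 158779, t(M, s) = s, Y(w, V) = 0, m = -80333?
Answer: 98881/55274 ≈ 1.7889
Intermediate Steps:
y = -239112 (y = -80333 - 158779 = -239112)
b(D) = D + 4*D² (b(D) = D + (D + D)*(D + D) = D + (2*D)*(2*D) = D + 4*D²)
(-386335 + b(217))/(128564 + y) = (-386335 + 217*(1 + 4*217))/(128564 - 239112) = (-386335 + 217*(1 + 868))/(-110548) = (-386335 + 217*869)*(-1/110548) = (-386335 + 188573)*(-1/110548) = -197762*(-1/110548) = 98881/55274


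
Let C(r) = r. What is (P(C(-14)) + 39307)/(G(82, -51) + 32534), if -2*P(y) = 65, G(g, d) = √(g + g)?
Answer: 1277756583/1058460992 - 78549*√41/1058460992 ≈ 1.2067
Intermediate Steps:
G(g, d) = √2*√g (G(g, d) = √(2*g) = √2*√g)
P(y) = -65/2 (P(y) = -½*65 = -65/2)
(P(C(-14)) + 39307)/(G(82, -51) + 32534) = (-65/2 + 39307)/(√2*√82 + 32534) = 78549/(2*(2*√41 + 32534)) = 78549/(2*(32534 + 2*√41))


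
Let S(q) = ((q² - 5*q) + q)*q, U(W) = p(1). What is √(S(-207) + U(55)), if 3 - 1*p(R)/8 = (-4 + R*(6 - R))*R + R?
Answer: I*√9041131 ≈ 3006.8*I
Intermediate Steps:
p(R) = 24 - 8*R - 8*R*(-4 + R*(6 - R)) (p(R) = 24 - 8*((-4 + R*(6 - R))*R + R) = 24 - 8*(R*(-4 + R*(6 - R)) + R) = 24 - 8*(R + R*(-4 + R*(6 - R))) = 24 + (-8*R - 8*R*(-4 + R*(6 - R))) = 24 - 8*R - 8*R*(-4 + R*(6 - R)))
U(W) = 8 (U(W) = 24 - 48*1² + 8*1³ + 24*1 = 24 - 48*1 + 8*1 + 24 = 24 - 48 + 8 + 24 = 8)
S(q) = q*(q² - 4*q) (S(q) = (q² - 4*q)*q = q*(q² - 4*q))
√(S(-207) + U(55)) = √((-207)²*(-4 - 207) + 8) = √(42849*(-211) + 8) = √(-9041139 + 8) = √(-9041131) = I*√9041131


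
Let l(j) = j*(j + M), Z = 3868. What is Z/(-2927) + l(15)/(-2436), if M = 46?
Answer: -4033551/2376724 ≈ -1.6971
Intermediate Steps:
l(j) = j*(46 + j) (l(j) = j*(j + 46) = j*(46 + j))
Z/(-2927) + l(15)/(-2436) = 3868/(-2927) + (15*(46 + 15))/(-2436) = 3868*(-1/2927) + (15*61)*(-1/2436) = -3868/2927 + 915*(-1/2436) = -3868/2927 - 305/812 = -4033551/2376724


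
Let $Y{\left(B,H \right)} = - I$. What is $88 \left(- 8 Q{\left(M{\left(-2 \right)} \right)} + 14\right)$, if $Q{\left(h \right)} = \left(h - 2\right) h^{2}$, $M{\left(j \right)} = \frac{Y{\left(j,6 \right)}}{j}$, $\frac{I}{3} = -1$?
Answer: $6776$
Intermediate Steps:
$I = -3$ ($I = 3 \left(-1\right) = -3$)
$Y{\left(B,H \right)} = 3$ ($Y{\left(B,H \right)} = \left(-1\right) \left(-3\right) = 3$)
$M{\left(j \right)} = \frac{3}{j}$
$Q{\left(h \right)} = h^{2} \left(-2 + h\right)$ ($Q{\left(h \right)} = \left(-2 + h\right) h^{2} = h^{2} \left(-2 + h\right)$)
$88 \left(- 8 Q{\left(M{\left(-2 \right)} \right)} + 14\right) = 88 \left(- 8 \left(\frac{3}{-2}\right)^{2} \left(-2 + \frac{3}{-2}\right) + 14\right) = 88 \left(- 8 \left(3 \left(- \frac{1}{2}\right)\right)^{2} \left(-2 + 3 \left(- \frac{1}{2}\right)\right) + 14\right) = 88 \left(- 8 \left(- \frac{3}{2}\right)^{2} \left(-2 - \frac{3}{2}\right) + 14\right) = 88 \left(- 8 \cdot \frac{9}{4} \left(- \frac{7}{2}\right) + 14\right) = 88 \left(\left(-8\right) \left(- \frac{63}{8}\right) + 14\right) = 88 \left(63 + 14\right) = 88 \cdot 77 = 6776$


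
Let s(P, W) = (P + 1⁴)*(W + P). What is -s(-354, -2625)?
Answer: -1051587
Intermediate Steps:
s(P, W) = (1 + P)*(P + W) (s(P, W) = (P + 1)*(P + W) = (1 + P)*(P + W))
-s(-354, -2625) = -(-354 - 2625 + (-354)² - 354*(-2625)) = -(-354 - 2625 + 125316 + 929250) = -1*1051587 = -1051587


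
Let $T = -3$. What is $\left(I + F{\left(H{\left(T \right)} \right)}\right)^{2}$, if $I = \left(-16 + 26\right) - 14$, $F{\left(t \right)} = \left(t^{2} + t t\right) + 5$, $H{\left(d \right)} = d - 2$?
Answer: $2601$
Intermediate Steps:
$H{\left(d \right)} = -2 + d$ ($H{\left(d \right)} = d - 2 = -2 + d$)
$F{\left(t \right)} = 5 + 2 t^{2}$ ($F{\left(t \right)} = \left(t^{2} + t^{2}\right) + 5 = 2 t^{2} + 5 = 5 + 2 t^{2}$)
$I = -4$ ($I = 10 - 14 = -4$)
$\left(I + F{\left(H{\left(T \right)} \right)}\right)^{2} = \left(-4 + \left(5 + 2 \left(-2 - 3\right)^{2}\right)\right)^{2} = \left(-4 + \left(5 + 2 \left(-5\right)^{2}\right)\right)^{2} = \left(-4 + \left(5 + 2 \cdot 25\right)\right)^{2} = \left(-4 + \left(5 + 50\right)\right)^{2} = \left(-4 + 55\right)^{2} = 51^{2} = 2601$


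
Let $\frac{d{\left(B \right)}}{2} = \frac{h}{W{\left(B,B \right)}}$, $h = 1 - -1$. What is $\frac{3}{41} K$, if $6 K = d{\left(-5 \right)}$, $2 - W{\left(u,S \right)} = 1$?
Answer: $\frac{2}{41} \approx 0.048781$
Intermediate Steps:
$W{\left(u,S \right)} = 1$ ($W{\left(u,S \right)} = 2 - 1 = 1$)
$h = 2$ ($h = 1 + 1 = 2$)
$d{\left(B \right)} = 4$ ($d{\left(B \right)} = 2 \cdot \frac{2}{1} = 2 \cdot 2 \cdot 1 = 2 \cdot 2 = 4$)
$K = \frac{2}{3}$ ($K = \frac{1}{6} \cdot 4 = \frac{2}{3} \approx 0.66667$)
$\frac{3}{41} K = \frac{3}{41} \cdot \frac{2}{3} = \frac{2}{41}$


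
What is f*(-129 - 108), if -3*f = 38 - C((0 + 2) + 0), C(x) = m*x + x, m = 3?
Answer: 2370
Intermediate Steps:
C(x) = 4*x (C(x) = 3*x + x = 4*x)
f = -10 (f = -(38 - 4*((0 + 2) + 0))/3 = -(38 - 4*(2 + 0))/3 = -(38 - 4*2)/3 = -(38 - 1*8)/3 = -(38 - 8)/3 = -⅓*30 = -10)
f*(-129 - 108) = -10*(-129 - 108) = -10*(-237) = 2370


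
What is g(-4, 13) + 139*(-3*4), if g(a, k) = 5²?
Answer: -1643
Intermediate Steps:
g(a, k) = 25
g(-4, 13) + 139*(-3*4) = 25 + 139*(-3*4) = 25 + 139*(-12) = 25 - 1668 = -1643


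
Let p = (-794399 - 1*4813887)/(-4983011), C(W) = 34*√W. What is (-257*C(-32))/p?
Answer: -87083100236*I*√2/2804143 ≈ -43919.0*I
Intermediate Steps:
p = 5608286/4983011 (p = (-794399 - 4813887)*(-1/4983011) = -5608286*(-1/4983011) = 5608286/4983011 ≈ 1.1255)
(-257*C(-32))/p = (-8738*√(-32))/(5608286/4983011) = -8738*4*I*√2*(4983011/5608286) = -34952*I*√2*(4983011/5608286) = -87083100236*I*√2/2804143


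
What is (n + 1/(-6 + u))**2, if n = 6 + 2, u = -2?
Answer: 3969/64 ≈ 62.016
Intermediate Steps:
n = 8
(n + 1/(-6 + u))**2 = (8 + 1/(-6 - 2))**2 = (8 + 1/(-8))**2 = (8 - 1/8)**2 = (63/8)**2 = 3969/64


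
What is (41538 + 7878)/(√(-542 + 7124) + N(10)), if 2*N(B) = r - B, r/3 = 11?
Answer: -2273136/25799 + 197664*√6582/25799 ≈ 533.48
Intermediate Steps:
r = 33 (r = 3*11 = 33)
N(B) = 33/2 - B/2 (N(B) = (33 - B)/2 = 33/2 - B/2)
(41538 + 7878)/(√(-542 + 7124) + N(10)) = (41538 + 7878)/(√(-542 + 7124) + (33/2 - ½*10)) = 49416/(√6582 + (33/2 - 5)) = 49416/(√6582 + 23/2) = 49416/(23/2 + √6582)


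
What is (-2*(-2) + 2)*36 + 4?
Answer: 220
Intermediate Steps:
(-2*(-2) + 2)*36 + 4 = (4 + 2)*36 + 4 = 6*36 + 4 = 216 + 4 = 220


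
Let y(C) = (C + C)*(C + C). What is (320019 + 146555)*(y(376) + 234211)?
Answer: 373126226410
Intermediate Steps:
y(C) = 4*C² (y(C) = (2*C)*(2*C) = 4*C²)
(320019 + 146555)*(y(376) + 234211) = (320019 + 146555)*(4*376² + 234211) = 466574*(4*141376 + 234211) = 466574*(565504 + 234211) = 466574*799715 = 373126226410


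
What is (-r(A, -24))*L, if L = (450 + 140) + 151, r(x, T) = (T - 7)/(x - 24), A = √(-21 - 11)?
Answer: -3627/4 - 1209*I*√2/8 ≈ -906.75 - 213.72*I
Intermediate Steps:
A = 4*I*√2 (A = √(-32) = 4*I*√2 ≈ 5.6569*I)
r(x, T) = (-7 + T)/(-24 + x)
L = 741 (L = 590 + 151 = 741)
(-r(A, -24))*L = -(-7 - 24)/(-24 + 4*I*√2)*741 = -(-31)/(-24 + 4*I*√2)*741 = (31/(-24 + 4*I*√2))*741 = 22971/(-24 + 4*I*√2)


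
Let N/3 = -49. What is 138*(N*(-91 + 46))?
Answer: 912870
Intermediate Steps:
N = -147 (N = 3*(-49) = -147)
138*(N*(-91 + 46)) = 138*(-147*(-91 + 46)) = 138*(-147*(-45)) = 138*6615 = 912870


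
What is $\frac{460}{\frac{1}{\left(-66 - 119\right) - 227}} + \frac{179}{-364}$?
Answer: $- \frac{68985459}{364} \approx -1.8952 \cdot 10^{5}$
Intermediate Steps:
$\frac{460}{\frac{1}{\left(-66 - 119\right) - 227}} + \frac{179}{-364} = \frac{460}{\frac{1}{-185 - 227}} + 179 \left(- \frac{1}{364}\right) = \frac{460}{\frac{1}{-412}} - \frac{179}{364} = \frac{460}{- \frac{1}{412}} - \frac{179}{364} = 460 \left(-412\right) - \frac{179}{364} = -189520 - \frac{179}{364} = - \frac{68985459}{364}$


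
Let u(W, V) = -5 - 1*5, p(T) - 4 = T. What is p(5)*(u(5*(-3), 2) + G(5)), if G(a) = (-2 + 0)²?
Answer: -54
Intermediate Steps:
G(a) = 4 (G(a) = (-2)² = 4)
p(T) = 4 + T
u(W, V) = -10 (u(W, V) = -5 - 5 = -10)
p(5)*(u(5*(-3), 2) + G(5)) = (4 + 5)*(-10 + 4) = 9*(-6) = -54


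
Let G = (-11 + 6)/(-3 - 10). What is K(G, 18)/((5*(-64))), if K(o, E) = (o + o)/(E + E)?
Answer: -1/14976 ≈ -6.6774e-5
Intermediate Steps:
G = 5/13 (G = -5/(-13) = -5*(-1/13) = 5/13 ≈ 0.38462)
K(o, E) = o/E (K(o, E) = (2*o)/((2*E)) = (2*o)*(1/(2*E)) = o/E)
K(G, 18)/((5*(-64))) = ((5/13)/18)/((5*(-64))) = ((5/13)*(1/18))/(-320) = (5/234)*(-1/320) = -1/14976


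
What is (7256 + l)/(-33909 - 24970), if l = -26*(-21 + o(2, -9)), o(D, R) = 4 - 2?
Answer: -7750/58879 ≈ -0.13163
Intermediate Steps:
o(D, R) = 2
l = 494 (l = -26*(-21 + 2) = -26*(-19) = 494)
(7256 + l)/(-33909 - 24970) = (7256 + 494)/(-33909 - 24970) = 7750/(-58879) = 7750*(-1/58879) = -7750/58879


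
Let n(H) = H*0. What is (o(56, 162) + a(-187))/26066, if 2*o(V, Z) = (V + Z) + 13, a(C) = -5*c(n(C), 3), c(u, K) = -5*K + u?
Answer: 381/52132 ≈ 0.0073084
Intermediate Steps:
n(H) = 0
c(u, K) = u - 5*K
a(C) = 75 (a(C) = -5*(0 - 5*3) = -5*(0 - 15) = -5*(-15) = 75)
o(V, Z) = 13/2 + V/2 + Z/2 (o(V, Z) = ((V + Z) + 13)/2 = (13 + V + Z)/2 = 13/2 + V/2 + Z/2)
(o(56, 162) + a(-187))/26066 = ((13/2 + (½)*56 + (½)*162) + 75)/26066 = ((13/2 + 28 + 81) + 75)*(1/26066) = (231/2 + 75)*(1/26066) = (381/2)*(1/26066) = 381/52132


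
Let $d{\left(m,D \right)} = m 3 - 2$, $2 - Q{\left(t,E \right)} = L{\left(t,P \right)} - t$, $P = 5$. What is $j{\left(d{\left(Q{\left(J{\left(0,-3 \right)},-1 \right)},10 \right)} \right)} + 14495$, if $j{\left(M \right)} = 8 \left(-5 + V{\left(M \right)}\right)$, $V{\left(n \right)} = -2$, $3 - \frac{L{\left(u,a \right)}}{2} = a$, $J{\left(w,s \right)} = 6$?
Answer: $14439$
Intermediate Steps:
$L{\left(u,a \right)} = 6 - 2 a$
$Q{\left(t,E \right)} = 6 + t$ ($Q{\left(t,E \right)} = 2 - \left(\left(6 - 10\right) - t\right) = 2 - \left(-4 - t\right) = 2 + \left(4 + t\right) = 6 + t$)
$d{\left(m,D \right)} = -2 + 3 m$ ($d{\left(m,D \right)} = 3 m - 2 = -2 + 3 m$)
$j{\left(M \right)} = -56$ ($j{\left(M \right)} = 8 \left(-5 - 2\right) = 8 \left(-7\right) = -56$)
$j{\left(d{\left(Q{\left(J{\left(0,-3 \right)},-1 \right)},10 \right)} \right)} + 14495 = -56 + 14495 = 14439$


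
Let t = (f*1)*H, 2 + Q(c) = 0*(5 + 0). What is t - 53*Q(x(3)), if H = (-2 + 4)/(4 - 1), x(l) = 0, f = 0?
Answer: 106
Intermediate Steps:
Q(c) = -2 (Q(c) = -2 + 0*(5 + 0) = -2 + 0*5 = -2 + 0 = -2)
H = ⅔ (H = 2/3 = 2*(⅓) = ⅔ ≈ 0.66667)
t = 0 (t = (0*1)*(⅔) = 0*(⅔) = 0)
t - 53*Q(x(3)) = 0 - 53*(-2) = 0 + 106 = 106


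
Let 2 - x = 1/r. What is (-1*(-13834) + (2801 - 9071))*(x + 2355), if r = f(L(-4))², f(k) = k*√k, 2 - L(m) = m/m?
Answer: 17820784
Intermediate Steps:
L(m) = 1 (L(m) = 2 - m/m = 2 - 1*1 = 2 - 1 = 1)
f(k) = k^(3/2)
r = 1 (r = (1^(3/2))² = 1² = 1)
x = 1 (x = 2 - 1/1 = 2 - 1*1 = 2 - 1 = 1)
(-1*(-13834) + (2801 - 9071))*(x + 2355) = (-1*(-13834) + (2801 - 9071))*(1 + 2355) = (13834 - 6270)*2356 = 7564*2356 = 17820784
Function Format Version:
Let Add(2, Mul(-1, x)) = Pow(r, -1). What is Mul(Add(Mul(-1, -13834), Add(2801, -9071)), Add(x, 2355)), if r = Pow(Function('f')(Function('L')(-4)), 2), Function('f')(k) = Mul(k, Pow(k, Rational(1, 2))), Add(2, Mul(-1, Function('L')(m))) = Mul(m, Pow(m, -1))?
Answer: 17820784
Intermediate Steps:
Function('L')(m) = 1 (Function('L')(m) = Add(2, Mul(-1, Mul(m, Pow(m, -1)))) = Add(2, Mul(-1, 1)) = Add(2, -1) = 1)
Function('f')(k) = Pow(k, Rational(3, 2))
r = 1 (r = Pow(Pow(1, Rational(3, 2)), 2) = Pow(1, 2) = 1)
x = 1 (x = Add(2, Mul(-1, Pow(1, -1))) = Add(2, Mul(-1, 1)) = Add(2, -1) = 1)
Mul(Add(Mul(-1, -13834), Add(2801, -9071)), Add(x, 2355)) = Mul(Add(Mul(-1, -13834), Add(2801, -9071)), Add(1, 2355)) = Mul(Add(13834, -6270), 2356) = Mul(7564, 2356) = 17820784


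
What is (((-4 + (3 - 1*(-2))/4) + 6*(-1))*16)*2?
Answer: -280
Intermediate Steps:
(((-4 + (3 - 1*(-2))/4) + 6*(-1))*16)*2 = (((-4 + (3 + 2)*(1/4)) - 6)*16)*2 = (((-4 + 5*(1/4)) - 6)*16)*2 = (((-4 + 5/4) - 6)*16)*2 = ((-11/4 - 6)*16)*2 = -35/4*16*2 = -140*2 = -280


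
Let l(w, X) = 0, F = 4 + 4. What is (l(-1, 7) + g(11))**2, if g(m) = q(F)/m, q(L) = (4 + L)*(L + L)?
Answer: 36864/121 ≈ 304.66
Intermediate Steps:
F = 8
q(L) = 2*L*(4 + L) (q(L) = (4 + L)*(2*L) = 2*L*(4 + L))
g(m) = 192/m (g(m) = (2*8*(4 + 8))/m = (2*8*12)/m = 192/m)
(l(-1, 7) + g(11))**2 = (0 + 192/11)**2 = (192/11)**2 = 36864/121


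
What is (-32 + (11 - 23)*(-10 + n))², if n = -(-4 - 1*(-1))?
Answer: 2704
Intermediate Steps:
n = 3 (n = -(-4 + 1) = -1*(-3) = 3)
(-32 + (11 - 23)*(-10 + n))² = (-32 + (11 - 23)*(-10 + 3))² = (-32 - 12*(-7))² = (-32 + 84)² = 52² = 2704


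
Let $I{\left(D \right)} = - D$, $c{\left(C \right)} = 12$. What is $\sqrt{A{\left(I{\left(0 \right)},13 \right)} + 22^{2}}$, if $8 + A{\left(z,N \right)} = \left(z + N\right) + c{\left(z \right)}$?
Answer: $\sqrt{501} \approx 22.383$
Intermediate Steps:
$A{\left(z,N \right)} = 4 + N + z$ ($A{\left(z,N \right)} = -8 + \left(\left(z + N\right) + 12\right) = -8 + \left(\left(N + z\right) + 12\right) = -8 + \left(12 + N + z\right) = 4 + N + z$)
$\sqrt{A{\left(I{\left(0 \right)},13 \right)} + 22^{2}} = \sqrt{\left(4 + 13 - 0\right) + 22^{2}} = \sqrt{\left(4 + 13 + 0\right) + 484} = \sqrt{17 + 484} = \sqrt{501}$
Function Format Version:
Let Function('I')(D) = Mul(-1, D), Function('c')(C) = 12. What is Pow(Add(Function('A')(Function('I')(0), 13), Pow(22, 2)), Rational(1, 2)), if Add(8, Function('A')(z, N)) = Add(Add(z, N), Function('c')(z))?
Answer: Pow(501, Rational(1, 2)) ≈ 22.383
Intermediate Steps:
Function('A')(z, N) = Add(4, N, z) (Function('A')(z, N) = Add(-8, Add(Add(z, N), 12)) = Add(-8, Add(Add(N, z), 12)) = Add(-8, Add(12, N, z)) = Add(4, N, z))
Pow(Add(Function('A')(Function('I')(0), 13), Pow(22, 2)), Rational(1, 2)) = Pow(Add(Add(4, 13, Mul(-1, 0)), Pow(22, 2)), Rational(1, 2)) = Pow(Add(Add(4, 13, 0), 484), Rational(1, 2)) = Pow(Add(17, 484), Rational(1, 2)) = Pow(501, Rational(1, 2))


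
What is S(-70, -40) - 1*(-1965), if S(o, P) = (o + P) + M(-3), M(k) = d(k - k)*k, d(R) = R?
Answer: 1855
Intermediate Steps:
M(k) = 0 (M(k) = (k - k)*k = 0*k = 0)
S(o, P) = P + o (S(o, P) = (o + P) + 0 = (P + o) + 0 = P + o)
S(-70, -40) - 1*(-1965) = (-40 - 70) - 1*(-1965) = -110 + 1965 = 1855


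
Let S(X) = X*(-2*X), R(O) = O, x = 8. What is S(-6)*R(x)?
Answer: -576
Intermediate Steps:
S(X) = -2*X**2
S(-6)*R(x) = -2*(-6)**2*8 = -2*36*8 = -72*8 = -576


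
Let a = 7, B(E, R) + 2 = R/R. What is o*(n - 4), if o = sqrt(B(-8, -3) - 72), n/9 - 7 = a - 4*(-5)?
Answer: 302*I*sqrt(73) ≈ 2580.3*I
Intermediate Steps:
B(E, R) = -1 (B(E, R) = -2 + R/R = -2 + 1 = -1)
n = 306 (n = 63 + 9*(7 - 4*(-5)) = 63 + 9*(7 + 20) = 63 + 9*27 = 63 + 243 = 306)
o = I*sqrt(73) (o = sqrt(-1 - 72) = sqrt(-73) = I*sqrt(73) ≈ 8.544*I)
o*(n - 4) = (I*sqrt(73))*(306 - 4) = (I*sqrt(73))*302 = 302*I*sqrt(73)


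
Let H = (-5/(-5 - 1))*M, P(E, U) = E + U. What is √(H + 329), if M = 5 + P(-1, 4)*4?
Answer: √12354/6 ≈ 18.525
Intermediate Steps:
M = 17 (M = 5 + (-1 + 4)*4 = 5 + 3*4 = 5 + 12 = 17)
H = 85/6 (H = (-5/(-5 - 1))*17 = (-5/(-6))*17 = -⅙*(-5)*17 = (⅚)*17 = 85/6 ≈ 14.167)
√(H + 329) = √(85/6 + 329) = √(2059/6) = √12354/6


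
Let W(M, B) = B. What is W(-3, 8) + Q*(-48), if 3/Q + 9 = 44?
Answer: 136/35 ≈ 3.8857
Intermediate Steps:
Q = 3/35 (Q = 3/(-9 + 44) = 3/35 ≈ 0.085714)
W(-3, 8) + Q*(-48) = 8 + (3/35)*(-48) = 8 - 144/35 = 136/35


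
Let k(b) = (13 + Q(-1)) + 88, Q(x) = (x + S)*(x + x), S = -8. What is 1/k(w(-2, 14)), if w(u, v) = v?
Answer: 1/119 ≈ 0.0084034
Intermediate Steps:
Q(x) = 2*x*(-8 + x) (Q(x) = (x - 8)*(x + x) = (-8 + x)*(2*x) = 2*x*(-8 + x))
k(b) = 119 (k(b) = (13 + 2*(-1)*(-8 - 1)) + 88 = (13 + 2*(-1)*(-9)) + 88 = (13 + 18) + 88 = 31 + 88 = 119)
1/k(w(-2, 14)) = 1/119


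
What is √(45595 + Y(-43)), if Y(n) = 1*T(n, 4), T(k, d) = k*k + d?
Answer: 6*√1318 ≈ 217.83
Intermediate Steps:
T(k, d) = d + k² (T(k, d) = k² + d = d + k²)
Y(n) = 4 + n² (Y(n) = 1*(4 + n²) = 4 + n²)
√(45595 + Y(-43)) = √(45595 + (4 + (-43)²)) = √(45595 + (4 + 1849)) = √(45595 + 1853) = √47448 = 6*√1318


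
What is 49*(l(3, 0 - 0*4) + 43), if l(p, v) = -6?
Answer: 1813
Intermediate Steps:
49*(l(3, 0 - 0*4) + 43) = 49*(-6 + 43) = 49*37 = 1813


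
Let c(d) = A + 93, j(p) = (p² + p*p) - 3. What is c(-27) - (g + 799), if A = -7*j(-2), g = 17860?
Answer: -18601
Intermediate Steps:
j(p) = -3 + 2*p² (j(p) = (p² + p²) - 3 = 2*p² - 3 = -3 + 2*p²)
A = -35 (A = -7*(-3 + 2*(-2)²) = -7*(-3 + 2*4) = -7*(-3 + 8) = -7*5 = -35)
c(d) = 58 (c(d) = -35 + 93 = 58)
c(-27) - (g + 799) = 58 - (17860 + 799) = 58 - 1*18659 = 58 - 18659 = -18601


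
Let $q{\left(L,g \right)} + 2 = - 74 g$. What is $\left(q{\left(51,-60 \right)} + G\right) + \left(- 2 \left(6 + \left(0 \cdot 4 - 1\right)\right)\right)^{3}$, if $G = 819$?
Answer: $4257$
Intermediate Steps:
$q{\left(L,g \right)} = -2 - 74 g$
$\left(q{\left(51,-60 \right)} + G\right) + \left(- 2 \left(6 + \left(0 \cdot 4 - 1\right)\right)\right)^{3} = \left(\left(-2 - -4440\right) + 819\right) + \left(- 2 \left(6 + \left(0 \cdot 4 - 1\right)\right)\right)^{3} = \left(\left(-2 + 4440\right) + 819\right) + \left(- 2 \left(6 + \left(0 - 1\right)\right)\right)^{3} = \left(4438 + 819\right) + \left(- 2 \left(6 - 1\right)\right)^{3} = 5257 + \left(\left(-2\right) 5\right)^{3} = 5257 + \left(-10\right)^{3} = 5257 - 1000 = 4257$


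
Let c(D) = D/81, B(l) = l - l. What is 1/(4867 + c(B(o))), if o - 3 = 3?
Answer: 1/4867 ≈ 0.00020547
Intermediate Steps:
o = 6 (o = 3 + 3 = 6)
B(l) = 0
c(D) = D/81 (c(D) = D*(1/81) = D/81)
1/(4867 + c(B(o))) = 1/(4867 + (1/81)*0) = 1/(4867 + 0) = 1/4867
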